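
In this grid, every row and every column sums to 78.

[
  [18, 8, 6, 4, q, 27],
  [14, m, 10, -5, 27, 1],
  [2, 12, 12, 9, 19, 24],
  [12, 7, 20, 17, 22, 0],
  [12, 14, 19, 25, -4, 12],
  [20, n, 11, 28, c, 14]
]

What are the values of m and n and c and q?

m = 31, n = 6, c = -1, q = 15

Row 2 has 14 + 10 − 5 + 27 + 1 = 47; the blank must be 78 − 47 = 31.
Row 1 has 18 + 8 + 6 + 4 + 27 = 63; the blank must be 78 − 63 = 15.
Column 5 has 15 + 27 + 19 + 22 − 4 = 79; the blank must be 78 − 79 = -1.
Row 6 has 20 + 11 + 28 − 1 + 14 = 72; the blank must be 78 − 72 = 6.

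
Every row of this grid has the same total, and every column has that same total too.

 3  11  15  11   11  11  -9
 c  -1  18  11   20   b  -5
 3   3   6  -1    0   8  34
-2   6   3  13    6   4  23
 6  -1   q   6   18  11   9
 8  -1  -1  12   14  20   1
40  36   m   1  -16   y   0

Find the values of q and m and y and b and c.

q = 4, m = 8, y = -16, b = 15, c = -5

Rows 1 and 3 both sum to 53, so that's the common total.
The known cells in row 5 total 49, leaving 53 − 49 = 4 for the blank.
The known cells in column 3 total 45, leaving 53 − 45 = 8 for the blank.
The known cells in row 7 total 69, leaving 53 − 69 = -16 for the blank.
The known cells in column 6 total 38, leaving 53 − 38 = 15 for the blank.
The known cells in row 2 total 58, leaving 53 − 58 = -5 for the blank.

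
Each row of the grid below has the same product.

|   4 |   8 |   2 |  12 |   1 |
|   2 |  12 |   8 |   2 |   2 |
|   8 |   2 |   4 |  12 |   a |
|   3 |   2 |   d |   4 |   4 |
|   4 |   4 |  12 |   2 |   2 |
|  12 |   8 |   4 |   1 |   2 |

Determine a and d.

a = 1, d = 8

Rows 1 and 6 each multiply to 768, so every row has product 768.
Row 3: 8×2×4×12 = 768, so the missing entry is 768 ÷ 768 = 1.
Row 4: 3×2×4×4 = 96, so the missing entry is 768 ÷ 96 = 8.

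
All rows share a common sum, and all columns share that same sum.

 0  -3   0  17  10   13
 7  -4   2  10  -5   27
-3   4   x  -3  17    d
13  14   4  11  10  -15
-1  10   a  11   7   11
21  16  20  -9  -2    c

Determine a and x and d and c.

a = -1, x = 12, d = 10, c = -9

Rows 1 and 2 both sum to 37, so that's the common total.
Row 6 has 21 + 16 + 20 − 9 − 2 = 46; the blank must be 37 − 46 = -9.
Column 6 has 13 + 27 − 15 + 11 − 9 = 27; the blank must be 37 − 27 = 10.
Row 5 has -1 + 10 + 11 + 7 + 11 = 38; the blank must be 37 − 38 = -1.
Row 3 has -3 + 4 − 3 + 17 + 10 = 25; the blank must be 37 − 25 = 12.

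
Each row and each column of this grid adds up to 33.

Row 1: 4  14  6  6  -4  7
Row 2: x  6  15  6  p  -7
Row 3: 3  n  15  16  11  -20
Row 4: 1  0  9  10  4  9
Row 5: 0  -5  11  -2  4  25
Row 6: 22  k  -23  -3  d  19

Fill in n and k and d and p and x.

n = 8, k = 10, d = 8, p = 10, x = 3

Row 3 has 3 + 15 + 16 + 11 − 20 = 25; the blank must be 33 − 25 = 8.
Column 2 has 14 + 6 + 8 + 0 − 5 = 23; the blank must be 33 − 23 = 10.
Row 6 has 22 + 10 − 23 − 3 + 19 = 25; the blank must be 33 − 25 = 8.
Column 5 has -4 + 11 + 4 + 4 + 8 = 23; the blank must be 33 − 23 = 10.
Row 2 has 6 + 15 + 6 + 10 − 7 = 30; the blank must be 33 − 30 = 3.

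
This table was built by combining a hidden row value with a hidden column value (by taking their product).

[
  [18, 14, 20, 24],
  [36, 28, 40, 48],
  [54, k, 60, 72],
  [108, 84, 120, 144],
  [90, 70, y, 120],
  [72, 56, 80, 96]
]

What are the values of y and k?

Each row is a constant multiple of every other row — this is a multiplication table with the headers hidden.
Row 5 is 120/24 = 5/1 times row 1, so its entry in column 3 is 20 × 5/1 = 100.
Row 3 is 72/24 = 3/1 times row 1, so its entry in column 2 is 14 × 3/1 = 42.

y = 100, k = 42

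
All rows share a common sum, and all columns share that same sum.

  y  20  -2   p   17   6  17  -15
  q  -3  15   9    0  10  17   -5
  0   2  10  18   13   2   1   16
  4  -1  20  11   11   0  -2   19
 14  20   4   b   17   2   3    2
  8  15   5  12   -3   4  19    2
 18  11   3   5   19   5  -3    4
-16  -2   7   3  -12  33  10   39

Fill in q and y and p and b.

q = 19, y = 15, p = 4, b = 0

Rows 3 and 4 both sum to 62, so that's the common total.
Row 2: -3 + 15 + 9 + 0 + 10 + 17 − 5 = 43, so its missing entry is 62 − 43 = 19.
Row 5: 14 + 20 + 4 + 17 + 2 + 3 + 2 = 62, so its missing entry is 62 − 62 = 0.
Column 4: 9 + 18 + 11 + 0 + 12 + 5 + 3 = 58, so its missing entry is 62 − 58 = 4.
Row 1: 20 − 2 + 4 + 17 + 6 + 17 − 15 = 47, so its missing entry is 62 − 47 = 15.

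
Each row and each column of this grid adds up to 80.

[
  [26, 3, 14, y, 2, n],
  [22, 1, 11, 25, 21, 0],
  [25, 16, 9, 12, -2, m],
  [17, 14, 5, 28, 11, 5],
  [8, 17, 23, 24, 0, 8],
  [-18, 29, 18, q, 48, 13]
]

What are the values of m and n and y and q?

Row 6 has -18 + 29 + 18 + 48 + 13 = 90; the blank must be 80 − 90 = -10.
Row 3 has 25 + 16 + 9 + 12 − 2 = 60; the blank must be 80 − 60 = 20.
Column 6 has 0 + 20 + 5 + 8 + 13 = 46; the blank must be 80 − 46 = 34.
Row 1 has 26 + 3 + 14 + 2 + 34 = 79; the blank must be 80 − 79 = 1.

m = 20, n = 34, y = 1, q = -10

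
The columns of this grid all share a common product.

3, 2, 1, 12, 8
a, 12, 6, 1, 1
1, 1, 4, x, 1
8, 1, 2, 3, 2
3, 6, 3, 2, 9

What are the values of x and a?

x = 2, a = 2

Columns 2 and 5 each multiply to 144, so every column has product 144.
Column 4: 12×1×3×2 = 72, so the missing entry is 144 ÷ 72 = 2.
Column 1: 3×1×8×3 = 72, so the missing entry is 144 ÷ 72 = 2.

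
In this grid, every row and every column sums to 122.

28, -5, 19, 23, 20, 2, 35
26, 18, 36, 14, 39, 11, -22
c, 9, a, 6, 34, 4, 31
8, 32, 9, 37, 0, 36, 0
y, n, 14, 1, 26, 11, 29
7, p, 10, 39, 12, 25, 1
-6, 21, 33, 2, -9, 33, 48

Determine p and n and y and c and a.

p = 28, n = 19, y = 22, c = 37, a = 1

Row 6: 7 + 10 + 39 + 12 + 25 + 1 = 94, so its missing entry is 122 − 94 = 28.
Column 3: 19 + 36 + 9 + 14 + 10 + 33 = 121, so its missing entry is 122 − 121 = 1.
Row 3: 9 + 1 + 6 + 34 + 4 + 31 = 85, so its missing entry is 122 − 85 = 37.
Column 1: 28 + 26 + 37 + 8 + 7 − 6 = 100, so its missing entry is 122 − 100 = 22.
Row 5: 22 + 14 + 1 + 26 + 11 + 29 = 103, so its missing entry is 122 − 103 = 19.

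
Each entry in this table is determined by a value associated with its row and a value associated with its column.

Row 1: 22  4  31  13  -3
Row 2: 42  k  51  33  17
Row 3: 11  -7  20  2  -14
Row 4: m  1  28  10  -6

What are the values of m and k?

The difference between any two rows is the same in every column — this is an addition table with the headers hidden.
Row 4 minus row 1 is 28 − 31 = -3, so its entry in column 1 is 22 + (-3) = 19.
Row 2 minus row 1 is 51 − 31 = 20, so its entry in column 2 is 4 + 20 = 24.

m = 19, k = 24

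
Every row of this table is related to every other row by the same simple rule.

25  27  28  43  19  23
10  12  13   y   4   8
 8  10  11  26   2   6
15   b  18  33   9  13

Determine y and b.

The difference between any two rows is the same in every column — this is an addition table with the headers hidden.
Row 2 minus row 1 is 13 − 28 = -15, so its entry in column 4 is 43 + (-15) = 28.
Row 4 minus row 1 is 18 − 28 = -10, so its entry in column 2 is 27 + (-10) = 17.

y = 28, b = 17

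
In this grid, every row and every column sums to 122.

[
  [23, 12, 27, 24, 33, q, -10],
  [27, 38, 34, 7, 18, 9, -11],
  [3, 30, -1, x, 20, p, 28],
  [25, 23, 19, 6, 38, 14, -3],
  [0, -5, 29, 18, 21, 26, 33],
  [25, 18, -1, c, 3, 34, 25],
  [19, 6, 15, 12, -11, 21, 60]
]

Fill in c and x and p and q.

The known cells in row 6 total 104, leaving 122 − 104 = 18 for the blank.
The known cells in column 4 total 85, leaving 122 − 85 = 37 for the blank.
The known cells in row 3 total 117, leaving 122 − 117 = 5 for the blank.
The known cells in row 1 total 109, leaving 122 − 109 = 13 for the blank.

c = 18, x = 37, p = 5, q = 13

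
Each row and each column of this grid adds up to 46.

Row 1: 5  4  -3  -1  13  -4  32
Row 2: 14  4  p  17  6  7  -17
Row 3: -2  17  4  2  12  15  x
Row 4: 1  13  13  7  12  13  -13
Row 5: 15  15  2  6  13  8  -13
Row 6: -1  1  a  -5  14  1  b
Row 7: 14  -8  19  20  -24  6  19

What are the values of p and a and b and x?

p = 15, a = -4, b = 40, x = -2

The known cells in row 2 total 31, leaving 46 − 31 = 15 for the blank.
The known cells in row 3 total 48, leaving 46 − 48 = -2 for the blank.
The known cells in column 7 total 6, leaving 46 − 6 = 40 for the blank.
The known cells in row 6 total 50, leaving 46 − 50 = -4 for the blank.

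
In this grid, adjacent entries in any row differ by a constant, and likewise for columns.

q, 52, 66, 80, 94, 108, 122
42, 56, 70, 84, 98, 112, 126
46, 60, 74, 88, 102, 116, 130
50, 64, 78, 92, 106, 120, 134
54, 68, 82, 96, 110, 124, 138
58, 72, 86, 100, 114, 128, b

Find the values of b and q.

b = 142, q = 38

Along each row the entries change by 14 per step; down each column they change by 4.
Row 6: from 58 at column 1, stepping by 14 to column 7 gives 142.
Row 1: from 52 at column 2, stepping by 14 to column 1 gives 38.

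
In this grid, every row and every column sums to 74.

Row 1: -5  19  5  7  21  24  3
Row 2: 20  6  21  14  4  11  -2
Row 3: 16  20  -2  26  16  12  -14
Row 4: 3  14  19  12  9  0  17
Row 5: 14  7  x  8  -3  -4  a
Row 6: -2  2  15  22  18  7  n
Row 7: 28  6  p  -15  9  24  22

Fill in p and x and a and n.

Row 7: 28 + 6 − 15 + 9 + 24 + 22 = 74, so its missing entry is 74 − 74 = 0.
Row 6: -2 + 2 + 15 + 22 + 18 + 7 = 62, so its missing entry is 74 − 62 = 12.
Column 7: 3 − 2 − 14 + 17 + 12 + 22 = 38, so its missing entry is 74 − 38 = 36.
Row 5: 14 + 7 + 8 − 3 − 4 + 36 = 58, so its missing entry is 74 − 58 = 16.

p = 0, x = 16, a = 36, n = 12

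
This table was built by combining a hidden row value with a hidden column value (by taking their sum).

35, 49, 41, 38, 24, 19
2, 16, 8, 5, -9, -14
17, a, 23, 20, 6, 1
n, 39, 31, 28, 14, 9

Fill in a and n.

a = 31, n = 25

The difference between any two rows is the same in every column — this is an addition table with the headers hidden.
Row 3 minus row 1 is 23 − 41 = -18, so its entry in column 2 is 49 + (-18) = 31.
Row 4 minus row 1 is 31 − 41 = -10, so its entry in column 1 is 35 + (-10) = 25.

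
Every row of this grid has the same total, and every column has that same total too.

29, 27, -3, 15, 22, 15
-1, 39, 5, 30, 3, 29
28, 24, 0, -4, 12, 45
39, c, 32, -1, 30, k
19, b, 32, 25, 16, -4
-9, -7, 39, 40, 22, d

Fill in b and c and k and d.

Rows 1 and 2 both sum to 105, so that's the common total.
The known cells in row 6 total 85, leaving 105 − 85 = 20 for the blank.
The known cells in row 5 total 88, leaving 105 − 88 = 17 for the blank.
The known cells in column 2 total 100, leaving 105 − 100 = 5 for the blank.
The known cells in row 4 total 105, leaving 105 − 105 = 0 for the blank.

b = 17, c = 5, k = 0, d = 20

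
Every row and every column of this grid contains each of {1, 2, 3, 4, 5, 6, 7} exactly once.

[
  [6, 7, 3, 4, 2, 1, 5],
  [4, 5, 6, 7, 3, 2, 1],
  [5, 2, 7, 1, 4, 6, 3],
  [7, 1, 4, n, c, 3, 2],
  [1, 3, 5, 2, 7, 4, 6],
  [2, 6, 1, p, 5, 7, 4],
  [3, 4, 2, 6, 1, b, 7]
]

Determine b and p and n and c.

b = 5, p = 3, n = 5, c = 6

Cell (6,4): row 6 already has {1, 2, 4, 5, 6, 7} → 3.
For row 4, column 4: column 4 already has {1, 2, 3, 4, 6, 7}; that leaves 5.
Cell (4,5): row 4 already has {1, 2, 3, 4, 5, 7} → 6.
At (row 7, col 6): row 7 already has {1, 2, 3, 4, 6, 7}, so the value is 5.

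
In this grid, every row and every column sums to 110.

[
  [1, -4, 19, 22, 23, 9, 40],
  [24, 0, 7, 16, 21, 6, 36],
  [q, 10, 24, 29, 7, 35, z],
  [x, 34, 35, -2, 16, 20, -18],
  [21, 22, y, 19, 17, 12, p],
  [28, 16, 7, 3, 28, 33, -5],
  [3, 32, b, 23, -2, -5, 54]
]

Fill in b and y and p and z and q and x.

b = 5, y = 13, p = 6, z = -3, q = 8, x = 25

Row 7: 3 + 32 + 23 − 2 − 5 + 54 = 105, so its missing entry is 110 − 105 = 5.
Column 3: 19 + 7 + 24 + 35 + 7 + 5 = 97, so its missing entry is 110 − 97 = 13.
Row 5: 21 + 22 + 13 + 19 + 17 + 12 = 104, so its missing entry is 110 − 104 = 6.
Row 4: 34 + 35 − 2 + 16 + 20 − 18 = 85, so its missing entry is 110 − 85 = 25.
Column 1: 1 + 24 + 25 + 21 + 28 + 3 = 102, so its missing entry is 110 − 102 = 8.
Row 3: 8 + 10 + 24 + 29 + 7 + 35 = 113, so its missing entry is 110 − 113 = -3.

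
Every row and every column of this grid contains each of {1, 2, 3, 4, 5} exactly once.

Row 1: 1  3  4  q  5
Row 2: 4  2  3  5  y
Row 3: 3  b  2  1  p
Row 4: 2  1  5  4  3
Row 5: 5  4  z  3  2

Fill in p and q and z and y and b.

p = 4, q = 2, z = 1, y = 1, b = 5

For row 3, column 2: column 2 already has {1, 2, 3, 4}; that leaves 5.
Cell (3,5): row 3 already has {1, 2, 3, 5} → 4.
At (row 1, col 4): row 1 already has {1, 3, 4, 5}, so the value is 2.
Cell (5,3): row 5 already has {2, 3, 4, 5} → 1.
For row 2, column 5: row 2 already has {2, 3, 4, 5}; that leaves 1.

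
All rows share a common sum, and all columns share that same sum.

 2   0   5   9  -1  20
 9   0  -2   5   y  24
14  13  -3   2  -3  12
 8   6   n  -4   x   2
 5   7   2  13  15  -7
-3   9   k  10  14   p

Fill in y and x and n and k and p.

y = -1, x = 11, n = 12, k = 21, p = -16

Rows 1 and 3 both sum to 35, so that's the common total.
The known cells in column 6 total 51, leaving 35 − 51 = -16 for the blank.
The known cells in row 2 total 36, leaving 35 − 36 = -1 for the blank.
The known cells in column 5 total 24, leaving 35 − 24 = 11 for the blank.
The known cells in row 4 total 23, leaving 35 − 23 = 12 for the blank.
The known cells in row 6 total 14, leaving 35 − 14 = 21 for the blank.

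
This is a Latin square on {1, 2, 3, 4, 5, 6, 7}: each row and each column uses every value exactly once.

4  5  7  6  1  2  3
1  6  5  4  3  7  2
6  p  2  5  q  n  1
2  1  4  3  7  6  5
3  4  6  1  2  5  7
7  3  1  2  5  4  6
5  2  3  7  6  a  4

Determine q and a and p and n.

q = 4, a = 1, p = 7, n = 3

For row 3, column 5: column 5 already has {1, 2, 3, 5, 6, 7}; that leaves 4.
Cell (3,2): column 2 already has {1, 2, 3, 4, 5, 6} → 7.
At (row 3, col 6): row 3 already has {1, 2, 4, 5, 6, 7}, so the value is 3.
For row 7, column 6: row 7 already has {2, 3, 4, 5, 6, 7}; that leaves 1.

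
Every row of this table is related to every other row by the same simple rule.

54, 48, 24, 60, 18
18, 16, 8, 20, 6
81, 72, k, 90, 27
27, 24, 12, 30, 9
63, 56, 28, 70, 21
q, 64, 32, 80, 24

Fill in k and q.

k = 36, q = 72

Each row is a constant multiple of every other row — this is a multiplication table with the headers hidden.
Row 3 is 90/60 = 3/2 times row 1, so its entry in column 3 is 24 × 3/2 = 36.
Row 6 is 80/60 = 4/3 times row 1, so its entry in column 1 is 54 × 4/3 = 72.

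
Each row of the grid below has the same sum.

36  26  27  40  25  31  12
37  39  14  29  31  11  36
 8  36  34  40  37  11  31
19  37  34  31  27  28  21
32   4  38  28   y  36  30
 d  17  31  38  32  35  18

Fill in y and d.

Rows 2 and 3 both add up to 197, so every row sums to 197.
Row 5: 32 + 4 + 38 + 28 + 36 + 30 = 168, so the missing entry is 197 − 168 = 29.
Row 6: 17 + 31 + 38 + 32 + 35 + 18 = 171, so the missing entry is 197 − 171 = 26.

y = 29, d = 26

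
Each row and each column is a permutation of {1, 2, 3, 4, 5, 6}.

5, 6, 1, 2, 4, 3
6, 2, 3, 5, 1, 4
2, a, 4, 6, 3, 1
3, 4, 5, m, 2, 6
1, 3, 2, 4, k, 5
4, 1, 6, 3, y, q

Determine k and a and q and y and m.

k = 6, a = 5, q = 2, y = 5, m = 1

For row 5, column 5: row 5 already has {1, 2, 3, 4, 5}; that leaves 6.
At (row 6, col 6): column 6 already has {1, 3, 4, 5, 6}, so the value is 2.
Cell (3,2): row 3 already has {1, 2, 3, 4, 6} → 5.
Cell (6,5): row 6 already has {1, 2, 3, 4, 6} → 5.
At (row 4, col 4): row 4 already has {2, 3, 4, 5, 6}, so the value is 1.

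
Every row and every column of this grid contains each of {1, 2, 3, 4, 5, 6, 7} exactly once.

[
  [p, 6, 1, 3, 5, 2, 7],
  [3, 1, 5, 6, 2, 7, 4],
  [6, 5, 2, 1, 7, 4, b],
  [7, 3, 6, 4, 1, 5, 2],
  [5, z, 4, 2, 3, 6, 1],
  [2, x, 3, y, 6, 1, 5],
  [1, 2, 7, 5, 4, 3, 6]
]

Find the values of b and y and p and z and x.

b = 3, y = 7, p = 4, z = 7, x = 4

For row 1, column 1: row 1 already has {1, 2, 3, 5, 6, 7}; that leaves 4.
For row 3, column 7: row 3 already has {1, 2, 4, 5, 6, 7}; that leaves 3.
Cell (6,4): column 4 already has {1, 2, 3, 4, 5, 6} → 7.
For row 6, column 2: row 6 already has {1, 2, 3, 5, 6, 7}; that leaves 4.
For row 5, column 2: row 5 already has {1, 2, 3, 4, 5, 6}; that leaves 7.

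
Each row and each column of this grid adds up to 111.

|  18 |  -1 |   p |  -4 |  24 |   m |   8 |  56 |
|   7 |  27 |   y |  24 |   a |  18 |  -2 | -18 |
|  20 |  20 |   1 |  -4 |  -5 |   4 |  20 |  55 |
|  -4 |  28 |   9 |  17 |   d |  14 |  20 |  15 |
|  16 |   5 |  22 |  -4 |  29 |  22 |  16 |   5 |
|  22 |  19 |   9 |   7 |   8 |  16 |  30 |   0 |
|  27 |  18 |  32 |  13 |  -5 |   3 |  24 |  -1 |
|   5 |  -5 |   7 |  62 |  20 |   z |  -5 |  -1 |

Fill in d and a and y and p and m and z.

d = 12, a = 28, y = 27, p = 4, m = 6, z = 28

Row 4 has -4 + 28 + 9 + 17 + 14 + 20 + 15 = 99; the blank must be 111 − 99 = 12.
Column 5 has 24 − 5 + 12 + 29 + 8 − 5 + 20 = 83; the blank must be 111 − 83 = 28.
Row 2 has 7 + 27 + 24 + 28 + 18 − 2 − 18 = 84; the blank must be 111 − 84 = 27.
Column 3 has 27 + 1 + 9 + 22 + 9 + 32 + 7 = 107; the blank must be 111 − 107 = 4.
Row 1 has 18 − 1 + 4 − 4 + 24 + 8 + 56 = 105; the blank must be 111 − 105 = 6.
Row 8 has 5 − 5 + 7 + 62 + 20 − 5 − 1 = 83; the blank must be 111 − 83 = 28.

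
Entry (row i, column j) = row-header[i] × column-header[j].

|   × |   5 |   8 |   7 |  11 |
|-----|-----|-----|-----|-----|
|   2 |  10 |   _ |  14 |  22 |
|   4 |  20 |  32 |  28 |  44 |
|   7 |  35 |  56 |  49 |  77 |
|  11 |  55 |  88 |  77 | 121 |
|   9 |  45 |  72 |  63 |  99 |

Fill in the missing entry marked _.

16

2 × 8 = 16.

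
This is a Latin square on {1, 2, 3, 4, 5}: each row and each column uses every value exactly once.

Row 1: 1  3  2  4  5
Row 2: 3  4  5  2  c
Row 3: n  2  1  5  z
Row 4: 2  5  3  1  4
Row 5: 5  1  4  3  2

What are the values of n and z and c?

Cell (3,1): column 1 already has {1, 2, 3, 5} → 4.
For row 3, column 5: row 3 already has {1, 2, 4, 5}; that leaves 3.
At (row 2, col 5): row 2 already has {2, 3, 4, 5}, so the value is 1.

n = 4, z = 3, c = 1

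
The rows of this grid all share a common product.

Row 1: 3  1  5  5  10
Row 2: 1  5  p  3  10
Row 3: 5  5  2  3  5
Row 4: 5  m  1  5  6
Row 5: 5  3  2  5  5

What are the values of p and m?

p = 5, m = 5

Rows 3 and 5 each multiply to 750, so every row has product 750.
Row 2: 1×5×3×10 = 150, so the missing entry is 750 ÷ 150 = 5.
Row 4: 5×1×5×6 = 150, so the missing entry is 750 ÷ 150 = 5.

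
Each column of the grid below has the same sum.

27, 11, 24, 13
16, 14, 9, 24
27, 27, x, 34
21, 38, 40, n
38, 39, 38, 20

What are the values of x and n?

Column 1 sums to 129 and so does column 2; that's the common total.
In column 3 the known cells total 111, leaving 129 − 111 = 18.
In column 4 the known cells total 91, leaving 129 − 91 = 38.

x = 18, n = 38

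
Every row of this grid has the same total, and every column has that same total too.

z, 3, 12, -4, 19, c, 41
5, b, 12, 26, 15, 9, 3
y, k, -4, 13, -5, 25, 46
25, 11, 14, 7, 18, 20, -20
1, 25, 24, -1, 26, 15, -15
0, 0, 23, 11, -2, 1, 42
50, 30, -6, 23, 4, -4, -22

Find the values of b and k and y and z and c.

Rows 4 and 5 both sum to 75, so that's the common total.
The known cells in row 2 total 70, leaving 75 − 70 = 5 for the blank.
The known cells in column 2 total 74, leaving 75 − 74 = 1 for the blank.
The known cells in row 3 total 76, leaving 75 − 76 = -1 for the blank.
The known cells in column 1 total 80, leaving 75 − 80 = -5 for the blank.
The known cells in row 1 total 66, leaving 75 − 66 = 9 for the blank.

b = 5, k = 1, y = -1, z = -5, c = 9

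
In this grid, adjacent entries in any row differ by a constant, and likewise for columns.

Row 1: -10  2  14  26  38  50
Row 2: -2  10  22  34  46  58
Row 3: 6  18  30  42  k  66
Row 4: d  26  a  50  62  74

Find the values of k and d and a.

Along each row the entries change by 12 per step; down each column they change by 8.
Row 3: from 6 at column 1, stepping by 12 to column 5 gives 54.
Row 4: from 26 at column 2, stepping by 12 to column 1 gives 14.
Row 4: from 26 at column 2, stepping by 12 to column 3 gives 38.

k = 54, d = 14, a = 38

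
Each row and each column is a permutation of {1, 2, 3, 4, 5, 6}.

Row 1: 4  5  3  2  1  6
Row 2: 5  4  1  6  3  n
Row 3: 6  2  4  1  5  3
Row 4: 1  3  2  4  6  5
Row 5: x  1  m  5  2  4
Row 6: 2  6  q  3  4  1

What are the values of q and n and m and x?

q = 5, n = 2, m = 6, x = 3

At (row 6, col 3): row 6 already has {1, 2, 3, 4, 6}, so the value is 5.
Cell (5,1): column 1 already has {1, 2, 4, 5, 6} → 3.
At (row 5, col 3): row 5 already has {1, 2, 3, 4, 5}, so the value is 6.
At (row 2, col 6): row 2 already has {1, 3, 4, 5, 6}, so the value is 2.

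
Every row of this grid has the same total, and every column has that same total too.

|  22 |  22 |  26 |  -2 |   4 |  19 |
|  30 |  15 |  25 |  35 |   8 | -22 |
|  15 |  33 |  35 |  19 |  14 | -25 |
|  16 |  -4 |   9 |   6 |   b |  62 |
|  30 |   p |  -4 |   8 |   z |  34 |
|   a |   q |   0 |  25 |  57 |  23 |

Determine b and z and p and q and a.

Rows 1 and 2 both sum to 91, so that's the common total.
Row 4 has 16 − 4 + 9 + 6 + 62 = 89; the blank must be 91 − 89 = 2.
Column 5 has 4 + 8 + 14 + 2 + 57 = 85; the blank must be 91 − 85 = 6.
Column 1 has 22 + 30 + 15 + 16 + 30 = 113; the blank must be 91 − 113 = -22.
Row 6 has -22 + 0 + 25 + 57 + 23 = 83; the blank must be 91 − 83 = 8.
Row 5 has 30 − 4 + 8 + 6 + 34 = 74; the blank must be 91 − 74 = 17.

b = 2, z = 6, p = 17, q = 8, a = -22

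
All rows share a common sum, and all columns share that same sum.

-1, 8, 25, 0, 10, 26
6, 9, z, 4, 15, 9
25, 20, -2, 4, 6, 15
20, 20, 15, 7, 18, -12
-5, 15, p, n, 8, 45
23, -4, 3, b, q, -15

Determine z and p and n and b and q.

Rows 1 and 3 both sum to 68, so that's the common total.
The known cells in row 2 total 43, leaving 68 − 43 = 25 for the blank.
The known cells in column 5 total 57, leaving 68 − 57 = 11 for the blank.
The known cells in column 3 total 66, leaving 68 − 66 = 2 for the blank.
The known cells in row 5 total 65, leaving 68 − 65 = 3 for the blank.
The known cells in row 6 total 18, leaving 68 − 18 = 50 for the blank.

z = 25, p = 2, n = 3, b = 50, q = 11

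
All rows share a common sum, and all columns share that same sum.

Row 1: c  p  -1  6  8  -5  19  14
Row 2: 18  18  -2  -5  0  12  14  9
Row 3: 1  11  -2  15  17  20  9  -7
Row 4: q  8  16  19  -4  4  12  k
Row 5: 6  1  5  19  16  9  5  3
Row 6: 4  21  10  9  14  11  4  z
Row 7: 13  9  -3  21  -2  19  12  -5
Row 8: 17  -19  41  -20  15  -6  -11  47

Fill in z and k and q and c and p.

Rows 2 and 3 both sum to 64, so that's the common total.
Column 2 has 18 + 11 + 8 + 1 + 21 + 9 − 19 = 49; the blank must be 64 − 49 = 15.
Row 1 has 15 − 1 + 6 + 8 − 5 + 19 + 14 = 56; the blank must be 64 − 56 = 8.
Row 6 has 4 + 21 + 10 + 9 + 14 + 11 + 4 = 73; the blank must be 64 − 73 = -9.
Column 8 has 14 + 9 − 7 + 3 − 9 − 5 + 47 = 52; the blank must be 64 − 52 = 12.
Row 4 has 8 + 16 + 19 − 4 + 4 + 12 + 12 = 67; the blank must be 64 − 67 = -3.

z = -9, k = 12, q = -3, c = 8, p = 15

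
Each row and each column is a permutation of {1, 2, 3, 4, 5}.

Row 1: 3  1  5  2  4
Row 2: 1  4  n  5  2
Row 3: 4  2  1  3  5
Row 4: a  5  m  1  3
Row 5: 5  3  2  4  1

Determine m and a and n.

m = 4, a = 2, n = 3

At (row 2, col 3): row 2 already has {1, 2, 4, 5}, so the value is 3.
Cell (4,3): column 3 already has {1, 2, 3, 5} → 4.
For row 4, column 1: row 4 already has {1, 3, 4, 5}; that leaves 2.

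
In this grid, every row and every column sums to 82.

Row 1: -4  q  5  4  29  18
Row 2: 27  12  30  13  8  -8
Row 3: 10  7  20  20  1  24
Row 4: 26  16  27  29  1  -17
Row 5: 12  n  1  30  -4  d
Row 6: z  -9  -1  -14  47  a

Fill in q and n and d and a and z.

Row 1 has -4 + 5 + 4 + 29 + 18 = 52; the blank must be 82 − 52 = 30.
Column 1 has -4 + 27 + 10 + 26 + 12 = 71; the blank must be 82 − 71 = 11.
Row 6 has 11 − 9 − 1 − 14 + 47 = 34; the blank must be 82 − 34 = 48.
Column 6 has 18 − 8 + 24 − 17 + 48 = 65; the blank must be 82 − 65 = 17.
Row 5 has 12 + 1 + 30 − 4 + 17 = 56; the blank must be 82 − 56 = 26.

q = 30, n = 26, d = 17, a = 48, z = 11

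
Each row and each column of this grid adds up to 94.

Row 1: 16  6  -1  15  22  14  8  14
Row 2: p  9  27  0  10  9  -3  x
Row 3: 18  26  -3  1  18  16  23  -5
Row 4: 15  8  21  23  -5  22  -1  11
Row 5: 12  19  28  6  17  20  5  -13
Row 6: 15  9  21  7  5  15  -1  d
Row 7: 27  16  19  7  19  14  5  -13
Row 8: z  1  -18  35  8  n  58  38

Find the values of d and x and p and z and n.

d = 23, x = 39, p = 3, z = -12, n = -16

The known cells in row 6 total 71, leaving 94 − 71 = 23 for the blank.
The known cells in column 8 total 55, leaving 94 − 55 = 39 for the blank.
The known cells in row 2 total 91, leaving 94 − 91 = 3 for the blank.
The known cells in column 1 total 106, leaving 94 − 106 = -12 for the blank.
The known cells in row 8 total 110, leaving 94 − 110 = -16 for the blank.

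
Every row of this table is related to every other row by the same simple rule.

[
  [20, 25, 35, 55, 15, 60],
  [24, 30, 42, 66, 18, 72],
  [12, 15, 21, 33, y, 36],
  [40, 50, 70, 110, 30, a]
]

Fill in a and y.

Each row is a constant multiple of every other row — this is a multiplication table with the headers hidden.
Row 4 is 50/25 = 2/1 times row 1, so its entry in column 6 is 60 × 2/1 = 120.
Row 3 is 15/25 = 3/5 times row 1, so its entry in column 5 is 15 × 3/5 = 9.

a = 120, y = 9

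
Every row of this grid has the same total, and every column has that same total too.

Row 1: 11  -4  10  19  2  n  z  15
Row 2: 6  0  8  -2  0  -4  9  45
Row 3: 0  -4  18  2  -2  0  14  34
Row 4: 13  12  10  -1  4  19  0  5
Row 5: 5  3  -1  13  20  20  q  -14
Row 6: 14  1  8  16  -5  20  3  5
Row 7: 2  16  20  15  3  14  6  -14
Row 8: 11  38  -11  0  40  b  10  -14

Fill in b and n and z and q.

b = -12, n = 5, z = 4, q = 16

Rows 2 and 3 both sum to 62, so that's the common total.
Row 8 has 11 + 38 − 11 + 0 + 40 + 10 − 14 = 74; the blank must be 62 − 74 = -12.
Row 5 has 5 + 3 − 1 + 13 + 20 + 20 − 14 = 46; the blank must be 62 − 46 = 16.
Column 6 has -4 + 0 + 19 + 20 + 20 + 14 − 12 = 57; the blank must be 62 − 57 = 5.
Row 1 has 11 − 4 + 10 + 19 + 2 + 5 + 15 = 58; the blank must be 62 − 58 = 4.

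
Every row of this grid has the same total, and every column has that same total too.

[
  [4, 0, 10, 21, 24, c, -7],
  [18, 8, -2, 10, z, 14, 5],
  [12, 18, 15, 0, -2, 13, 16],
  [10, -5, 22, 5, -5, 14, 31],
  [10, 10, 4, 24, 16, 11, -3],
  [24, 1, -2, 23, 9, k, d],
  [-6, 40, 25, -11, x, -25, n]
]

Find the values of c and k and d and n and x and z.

Rows 3 and 4 both sum to 72, so that's the common total.
The known cells in row 2 total 53, leaving 72 − 53 = 19 for the blank.
The known cells in column 5 total 61, leaving 72 − 61 = 11 for the blank.
The known cells in row 1 total 52, leaving 72 − 52 = 20 for the blank.
The known cells in column 6 total 47, leaving 72 − 47 = 25 for the blank.
The known cells in row 6 total 80, leaving 72 − 80 = -8 for the blank.
The known cells in row 7 total 34, leaving 72 − 34 = 38 for the blank.

c = 20, k = 25, d = -8, n = 38, x = 11, z = 19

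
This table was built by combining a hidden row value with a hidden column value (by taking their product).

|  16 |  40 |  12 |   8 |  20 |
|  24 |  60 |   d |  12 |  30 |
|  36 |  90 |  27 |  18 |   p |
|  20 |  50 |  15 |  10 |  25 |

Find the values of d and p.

d = 18, p = 45

Each row is a constant multiple of every other row — this is a multiplication table with the headers hidden.
Row 2 is 60/40 = 3/2 times row 1, so its entry in column 3 is 12 × 3/2 = 18.
Row 3 is 90/40 = 9/4 times row 1, so its entry in column 5 is 20 × 9/4 = 45.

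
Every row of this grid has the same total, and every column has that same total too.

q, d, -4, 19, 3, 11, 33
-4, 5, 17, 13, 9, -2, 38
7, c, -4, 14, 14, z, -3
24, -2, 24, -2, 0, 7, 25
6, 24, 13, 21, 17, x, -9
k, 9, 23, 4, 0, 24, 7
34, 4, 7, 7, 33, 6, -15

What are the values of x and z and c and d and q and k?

x = 4, z = 26, c = 22, d = 14, q = 0, k = 9

Rows 2 and 4 both sum to 76, so that's the common total.
The known cells in row 5 total 72, leaving 76 − 72 = 4 for the blank.
The known cells in row 6 total 67, leaving 76 − 67 = 9 for the blank.
The known cells in column 1 total 76, leaving 76 − 76 = 0 for the blank.
The known cells in row 1 total 62, leaving 76 − 62 = 14 for the blank.
The known cells in column 2 total 54, leaving 76 − 54 = 22 for the blank.
The known cells in row 3 total 50, leaving 76 − 50 = 26 for the blank.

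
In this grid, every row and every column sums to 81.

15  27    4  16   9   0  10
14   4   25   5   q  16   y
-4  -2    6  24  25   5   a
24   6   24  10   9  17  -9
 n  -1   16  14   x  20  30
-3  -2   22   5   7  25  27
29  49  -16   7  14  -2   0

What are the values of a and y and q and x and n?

Column 1: 15 + 14 − 4 + 24 − 3 + 29 = 75, so its missing entry is 81 − 75 = 6.
Row 5: 6 − 1 + 16 + 14 + 20 + 30 = 85, so its missing entry is 81 − 85 = -4.
Column 5: 9 + 25 + 9 − 4 + 7 + 14 = 60, so its missing entry is 81 − 60 = 21.
Row 3: -4 − 2 + 6 + 24 + 25 + 5 = 54, so its missing entry is 81 − 54 = 27.
Row 2: 14 + 4 + 25 + 5 + 21 + 16 = 85, so its missing entry is 81 − 85 = -4.

a = 27, y = -4, q = 21, x = -4, n = 6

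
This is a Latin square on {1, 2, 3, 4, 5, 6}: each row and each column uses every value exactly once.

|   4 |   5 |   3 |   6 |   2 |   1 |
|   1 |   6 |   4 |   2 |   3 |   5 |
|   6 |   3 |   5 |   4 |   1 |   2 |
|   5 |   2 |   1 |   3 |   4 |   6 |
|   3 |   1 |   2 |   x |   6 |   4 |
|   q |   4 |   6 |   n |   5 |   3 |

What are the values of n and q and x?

For row 6, column 1: column 1 already has {1, 3, 4, 5, 6}; that leaves 2.
Cell (6,4): row 6 already has {2, 3, 4, 5, 6} → 1.
Cell (5,4): row 5 already has {1, 2, 3, 4, 6} → 5.

n = 1, q = 2, x = 5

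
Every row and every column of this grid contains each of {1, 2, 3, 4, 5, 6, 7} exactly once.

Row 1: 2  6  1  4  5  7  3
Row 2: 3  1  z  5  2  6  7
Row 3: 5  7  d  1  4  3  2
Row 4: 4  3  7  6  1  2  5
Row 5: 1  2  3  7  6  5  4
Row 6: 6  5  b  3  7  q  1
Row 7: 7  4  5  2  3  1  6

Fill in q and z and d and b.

q = 4, z = 4, d = 6, b = 2

For row 6, column 6: column 6 already has {1, 2, 3, 5, 6, 7}; that leaves 4.
At (row 6, col 3): row 6 already has {1, 3, 4, 5, 6, 7}, so the value is 2.
Cell (2,3): row 2 already has {1, 2, 3, 5, 6, 7} → 4.
For row 3, column 3: row 3 already has {1, 2, 3, 4, 5, 7}; that leaves 6.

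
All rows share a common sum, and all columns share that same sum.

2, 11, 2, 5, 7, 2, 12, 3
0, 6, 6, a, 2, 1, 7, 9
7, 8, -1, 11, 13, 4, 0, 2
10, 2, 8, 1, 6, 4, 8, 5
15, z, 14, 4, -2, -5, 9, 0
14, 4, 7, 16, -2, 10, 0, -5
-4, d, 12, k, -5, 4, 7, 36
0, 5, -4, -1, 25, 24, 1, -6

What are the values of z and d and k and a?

z = 9, d = -1, k = -5, a = 13

Rows 1 and 3 both sum to 44, so that's the common total.
Row 5: 15 + 14 + 4 − 2 − 5 + 9 + 0 = 35, so its missing entry is 44 − 35 = 9.
Column 2: 11 + 6 + 8 + 2 + 9 + 4 + 5 = 45, so its missing entry is 44 − 45 = -1.
Row 7: -4 − 1 + 12 − 5 + 4 + 7 + 36 = 49, so its missing entry is 44 − 49 = -5.
Row 2: 0 + 6 + 6 + 2 + 1 + 7 + 9 = 31, so its missing entry is 44 − 31 = 13.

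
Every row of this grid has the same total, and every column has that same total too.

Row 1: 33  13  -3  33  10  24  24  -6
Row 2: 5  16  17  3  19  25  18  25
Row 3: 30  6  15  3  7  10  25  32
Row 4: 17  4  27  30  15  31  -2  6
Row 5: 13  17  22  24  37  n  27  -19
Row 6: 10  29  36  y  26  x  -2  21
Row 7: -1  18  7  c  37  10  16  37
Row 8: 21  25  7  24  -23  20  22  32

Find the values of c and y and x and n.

Rows 1 and 2 both sum to 128, so that's the common total.
Row 5: 13 + 17 + 22 + 24 + 37 + 27 − 19 = 121, so its missing entry is 128 − 121 = 7.
Row 7: -1 + 18 + 7 + 37 + 10 + 16 + 37 = 124, so its missing entry is 128 − 124 = 4.
Column 4: 33 + 3 + 3 + 30 + 24 + 4 + 24 = 121, so its missing entry is 128 − 121 = 7.
Row 6: 10 + 29 + 36 + 7 + 26 − 2 + 21 = 127, so its missing entry is 128 − 127 = 1.

c = 4, y = 7, x = 1, n = 7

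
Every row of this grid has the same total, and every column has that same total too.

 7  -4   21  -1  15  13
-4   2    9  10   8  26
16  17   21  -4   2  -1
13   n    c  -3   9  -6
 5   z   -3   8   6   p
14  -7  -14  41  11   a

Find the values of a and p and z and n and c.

Rows 1 and 2 both sum to 51, so that's the common total.
The known cells in row 6 total 45, leaving 51 − 45 = 6 for the blank.
The known cells in column 6 total 38, leaving 51 − 38 = 13 for the blank.
The known cells in column 3 total 34, leaving 51 − 34 = 17 for the blank.
The known cells in row 4 total 30, leaving 51 − 30 = 21 for the blank.
The known cells in row 5 total 29, leaving 51 − 29 = 22 for the blank.

a = 6, p = 13, z = 22, n = 21, c = 17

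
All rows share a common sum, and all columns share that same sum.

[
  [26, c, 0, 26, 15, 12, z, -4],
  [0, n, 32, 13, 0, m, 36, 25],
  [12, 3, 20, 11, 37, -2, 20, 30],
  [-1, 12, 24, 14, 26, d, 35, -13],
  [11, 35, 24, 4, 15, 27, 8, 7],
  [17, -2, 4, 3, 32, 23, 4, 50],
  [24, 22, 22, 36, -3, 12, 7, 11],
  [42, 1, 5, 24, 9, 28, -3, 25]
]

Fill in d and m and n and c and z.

Rows 3 and 5 both sum to 131, so that's the common total.
Column 7: 36 + 20 + 35 + 8 + 4 + 7 − 3 = 107, so its missing entry is 131 − 107 = 24.
Row 1: 26 + 0 + 26 + 15 + 12 + 24 − 4 = 99, so its missing entry is 131 − 99 = 32.
Column 2: 32 + 3 + 12 + 35 − 2 + 22 + 1 = 103, so its missing entry is 131 − 103 = 28.
Row 2: 0 + 28 + 32 + 13 + 0 + 36 + 25 = 134, so its missing entry is 131 − 134 = -3.
Row 4: -1 + 12 + 24 + 14 + 26 + 35 − 13 = 97, so its missing entry is 131 − 97 = 34.

d = 34, m = -3, n = 28, c = 32, z = 24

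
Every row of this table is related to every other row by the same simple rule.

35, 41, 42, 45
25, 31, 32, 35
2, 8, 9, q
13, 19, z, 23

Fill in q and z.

q = 12, z = 20

The difference between any two rows is the same in every column — this is an addition table with the headers hidden.
Row 3 minus row 1 is 2 − 35 = -33, so its entry in column 4 is 45 + (-33) = 12.
Row 4 minus row 1 is 13 − 35 = -22, so its entry in column 3 is 42 + (-22) = 20.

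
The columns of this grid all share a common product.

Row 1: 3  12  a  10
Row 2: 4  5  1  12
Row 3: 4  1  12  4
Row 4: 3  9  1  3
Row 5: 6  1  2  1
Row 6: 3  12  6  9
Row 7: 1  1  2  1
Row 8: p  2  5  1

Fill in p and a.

p = 5, a = 9

Columns 2 and 4 each multiply to 12960, so every column has product 12960.
Column 1: 3×4×4×3×6×3×1 = 2592, so the missing entry is 12960 ÷ 2592 = 5.
Column 3: 1×12×1×2×6×2×5 = 1440, so the missing entry is 12960 ÷ 1440 = 9.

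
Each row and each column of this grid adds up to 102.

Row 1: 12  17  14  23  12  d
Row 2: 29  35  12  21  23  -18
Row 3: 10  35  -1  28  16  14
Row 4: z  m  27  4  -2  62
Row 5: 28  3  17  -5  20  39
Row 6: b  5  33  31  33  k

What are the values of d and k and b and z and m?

Column 2 has 17 + 35 + 35 + 3 + 5 = 95; the blank must be 102 − 95 = 7.
Row 4 has 7 + 27 + 4 − 2 + 62 = 98; the blank must be 102 − 98 = 4.
Column 1 has 12 + 29 + 10 + 4 + 28 = 83; the blank must be 102 − 83 = 19.
Row 6 has 19 + 5 + 33 + 31 + 33 = 121; the blank must be 102 − 121 = -19.
Row 1 has 12 + 17 + 14 + 23 + 12 = 78; the blank must be 102 − 78 = 24.

d = 24, k = -19, b = 19, z = 4, m = 7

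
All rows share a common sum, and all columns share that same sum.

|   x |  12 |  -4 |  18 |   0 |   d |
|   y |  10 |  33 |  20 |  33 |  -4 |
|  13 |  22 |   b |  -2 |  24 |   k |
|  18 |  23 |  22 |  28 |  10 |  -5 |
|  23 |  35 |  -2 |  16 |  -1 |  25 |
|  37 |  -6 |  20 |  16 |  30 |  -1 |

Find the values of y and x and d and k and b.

y = 4, x = 1, d = 69, k = 12, b = 27

Rows 4 and 5 both sum to 96, so that's the common total.
The known cells in column 3 total 69, leaving 96 − 69 = 27 for the blank.
The known cells in row 2 total 92, leaving 96 − 92 = 4 for the blank.
The known cells in column 1 total 95, leaving 96 − 95 = 1 for the blank.
The known cells in row 1 total 27, leaving 96 − 27 = 69 for the blank.
The known cells in row 3 total 84, leaving 96 − 84 = 12 for the blank.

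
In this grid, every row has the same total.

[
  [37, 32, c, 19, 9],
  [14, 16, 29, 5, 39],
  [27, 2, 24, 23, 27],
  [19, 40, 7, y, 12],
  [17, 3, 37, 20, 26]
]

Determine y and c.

Rows 2 and 3 both add up to 103, so every row sums to 103.
Row 4: 19 + 40 + 7 + 12 = 78, so the missing entry is 103 − 78 = 25.
Row 1: 37 + 32 + 19 + 9 = 97, so the missing entry is 103 − 97 = 6.

y = 25, c = 6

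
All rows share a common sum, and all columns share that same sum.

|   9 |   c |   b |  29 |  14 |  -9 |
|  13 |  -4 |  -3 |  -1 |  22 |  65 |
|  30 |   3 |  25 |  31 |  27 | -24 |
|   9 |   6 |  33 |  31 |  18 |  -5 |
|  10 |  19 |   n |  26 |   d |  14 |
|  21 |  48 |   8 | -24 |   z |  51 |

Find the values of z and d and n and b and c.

z = -12, d = 23, n = 0, b = 29, c = 20

Rows 2 and 3 both sum to 92, so that's the common total.
Column 2: -4 + 3 + 6 + 19 + 48 = 72, so its missing entry is 92 − 72 = 20.
Row 6: 21 + 48 + 8 − 24 + 51 = 104, so its missing entry is 92 − 104 = -12.
Column 5: 14 + 22 + 27 + 18 − 12 = 69, so its missing entry is 92 − 69 = 23.
Row 5: 10 + 19 + 26 + 23 + 14 = 92, so its missing entry is 92 − 92 = 0.
Row 1: 9 + 20 + 29 + 14 − 9 = 63, so its missing entry is 92 − 63 = 29.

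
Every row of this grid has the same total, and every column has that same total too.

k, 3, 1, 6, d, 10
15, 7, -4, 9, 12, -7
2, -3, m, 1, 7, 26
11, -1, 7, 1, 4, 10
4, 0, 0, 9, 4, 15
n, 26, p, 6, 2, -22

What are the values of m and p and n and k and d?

m = -1, p = 29, n = -9, k = 9, d = 3

Rows 2 and 4 both sum to 32, so that's the common total.
Column 5: 12 + 7 + 4 + 4 + 2 = 29, so its missing entry is 32 − 29 = 3.
Row 1: 3 + 1 + 6 + 3 + 10 = 23, so its missing entry is 32 − 23 = 9.
Column 1: 9 + 15 + 2 + 11 + 4 = 41, so its missing entry is 32 − 41 = -9.
Row 3: 2 − 3 + 1 + 7 + 26 = 33, so its missing entry is 32 − 33 = -1.
Row 6: -9 + 26 + 6 + 2 − 22 = 3, so its missing entry is 32 − 3 = 29.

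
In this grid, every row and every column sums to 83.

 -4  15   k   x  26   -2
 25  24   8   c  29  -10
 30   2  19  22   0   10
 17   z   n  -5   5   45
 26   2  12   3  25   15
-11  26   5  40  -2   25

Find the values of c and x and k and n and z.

Column 2 has 15 + 24 + 2 + 2 + 26 = 69; the blank must be 83 − 69 = 14.
Row 4 has 17 + 14 − 5 + 5 + 45 = 76; the blank must be 83 − 76 = 7.
Column 3 has 8 + 19 + 7 + 12 + 5 = 51; the blank must be 83 − 51 = 32.
Row 1 has -4 + 15 + 32 + 26 − 2 = 67; the blank must be 83 − 67 = 16.
Row 2 has 25 + 24 + 8 + 29 − 10 = 76; the blank must be 83 − 76 = 7.

c = 7, x = 16, k = 32, n = 7, z = 14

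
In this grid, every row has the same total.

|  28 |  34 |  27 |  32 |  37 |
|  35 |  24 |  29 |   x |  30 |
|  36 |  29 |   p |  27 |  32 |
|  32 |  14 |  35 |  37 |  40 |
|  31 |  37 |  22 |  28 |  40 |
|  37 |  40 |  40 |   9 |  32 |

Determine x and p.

x = 40, p = 34

The complete rows each total 158.
Row 2 is missing 158 − 118 = 40 (since 35 + 24 + 29 + 30 = 118).
Row 3 is missing 158 − 124 = 34 (since 36 + 29 + 27 + 32 = 124).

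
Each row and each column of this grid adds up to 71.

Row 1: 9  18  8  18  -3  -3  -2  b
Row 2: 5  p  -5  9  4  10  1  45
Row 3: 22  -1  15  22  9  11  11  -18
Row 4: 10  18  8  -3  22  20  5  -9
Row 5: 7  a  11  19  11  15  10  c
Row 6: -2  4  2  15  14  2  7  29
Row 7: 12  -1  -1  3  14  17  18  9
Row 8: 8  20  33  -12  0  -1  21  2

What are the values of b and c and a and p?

Row 1: 9 + 18 + 8 + 18 − 3 − 3 − 2 = 45, so its missing entry is 71 − 45 = 26.
Row 2: 5 − 5 + 9 + 4 + 10 + 1 + 45 = 69, so its missing entry is 71 − 69 = 2.
Column 2: 18 + 2 − 1 + 18 + 4 − 1 + 20 = 60, so its missing entry is 71 − 60 = 11.
Row 5: 7 + 11 + 11 + 19 + 11 + 15 + 10 = 84, so its missing entry is 71 − 84 = -13.

b = 26, c = -13, a = 11, p = 2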